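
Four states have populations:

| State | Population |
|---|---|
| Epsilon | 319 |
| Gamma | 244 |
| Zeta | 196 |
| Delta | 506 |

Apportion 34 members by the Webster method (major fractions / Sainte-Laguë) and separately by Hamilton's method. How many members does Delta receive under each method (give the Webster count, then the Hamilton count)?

13 and 14

Webster: Epsilon 9, Gamma 7, Zeta 5, Delta 13.
Hamilton: Epsilon 9, Gamma 6, Zeta 5, Delta 14.
Delta gets 13 under Webster and 14 under Hamilton.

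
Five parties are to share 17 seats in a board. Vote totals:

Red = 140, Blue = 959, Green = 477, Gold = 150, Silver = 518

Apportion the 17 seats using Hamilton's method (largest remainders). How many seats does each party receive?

Red: 1, Blue: 7, Green: 4, Gold: 1, Silver: 4

Standard divisor: 2244 ÷ 17 = 132.
Standard quotas: Red 1.061, Blue 7.265, Green 3.614, Gold 1.136, Silver 3.924.
Lower quotas: Red 1, Blue 7, Green 3, Gold 1, Silver 3 (sum 15, leaving 2 seats).
Remainders in descending order: Silver 0.924, Green 0.614, Blue 0.265, Gold 0.136, Red 0.061.
The surplus seats go to Silver, Green.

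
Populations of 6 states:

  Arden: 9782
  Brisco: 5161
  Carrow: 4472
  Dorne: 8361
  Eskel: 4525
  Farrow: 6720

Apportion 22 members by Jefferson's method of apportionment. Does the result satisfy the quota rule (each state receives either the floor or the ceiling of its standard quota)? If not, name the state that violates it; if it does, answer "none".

none

Standard quotas: Arden 5.515, Brisco 2.910, Carrow 2.521, Dorne 4.714, Eskel 2.551, Farrow 3.789.
Jefferson allocation: Arden 6, Brisco 3, Carrow 2, Dorne 5, Eskel 2, Farrow 4.
Every allocation lies between the lower and upper quota.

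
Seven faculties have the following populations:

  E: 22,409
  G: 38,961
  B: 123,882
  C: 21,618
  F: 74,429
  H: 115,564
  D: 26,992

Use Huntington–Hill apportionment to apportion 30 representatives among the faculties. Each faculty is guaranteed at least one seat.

With divisor 14943: modified quotas E 1.500, G 2.607, B 8.290, C 1.447, F 4.981, H 7.734, D 1.806.
Geometric-mean thresholds: E √(1·2)=1.414, G √(2·3)=2.449, B √(8·9)=8.485, C √(1·2)=1.414, F √(4·5)=4.472, H √(7·8)=7.483, D √(1·2)=1.414.
Each quota rounded against its threshold gives E 2, G 3, B 8, C 2, F 5, H 8, D 2 (total 30).

E=2, G=3, B=8, C=2, F=5, H=8, D=2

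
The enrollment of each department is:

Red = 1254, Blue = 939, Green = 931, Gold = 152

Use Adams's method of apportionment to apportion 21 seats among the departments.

Red=8, Blue=6, Green=6, Gold=1

Standard divisor 3276/21 ≈ 156; standard quotas: Red 8.038, Blue 6.019, Green 5.968, Gold 0.974.
Rounding up gives 9, 7, 6, 1 = 23 seats, so the divisor must be adjusted.
With modified divisor 170: modified quotas Red 7.376, Blue 5.524, Green 5.476, Gold 0.894.
Rounding up: Red 8, Blue 6, Green 6, Gold 1 (total 21).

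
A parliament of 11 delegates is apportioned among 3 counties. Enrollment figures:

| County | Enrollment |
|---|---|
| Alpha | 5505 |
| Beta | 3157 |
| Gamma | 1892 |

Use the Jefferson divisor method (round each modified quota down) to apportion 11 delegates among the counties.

Standard divisor 10554/11 ≈ 959.455; standard quotas: Alpha 5.738, Beta 3.290, Gamma 1.972.
Rounding down gives 5, 3, 1 = 9 seats, so the divisor must be adjusted.
With modified divisor 900: modified quotas Alpha 6.117, Beta 3.508, Gamma 2.102.
Rounding down: Alpha 6, Beta 3, Gamma 2 (total 11).

Alpha=6; Beta=3; Gamma=2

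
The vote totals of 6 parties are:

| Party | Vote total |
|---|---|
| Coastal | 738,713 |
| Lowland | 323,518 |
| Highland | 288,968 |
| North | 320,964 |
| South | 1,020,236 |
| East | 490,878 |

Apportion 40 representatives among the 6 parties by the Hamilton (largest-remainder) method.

Standard divisor: 3183277 ÷ 40 ≈ 79581.925.
Standard quotas: Coastal 9.2824, Lowland 4.0652, Highland 3.6311, North 4.0331, South 12.8199, East 6.1682.
Lower quotas: Coastal 9, Lowland 4, Highland 3, North 4, South 12, East 6 (sum 38, leaving 2 seats).
Remainders in descending order: South 0.8199, Highland 0.6311, Coastal 0.2824, East 0.1682, Lowland 0.0652, North 0.0331.
The surplus seats go to South, Highland.

Coastal 9, Lowland 4, Highland 4, North 4, South 13, East 6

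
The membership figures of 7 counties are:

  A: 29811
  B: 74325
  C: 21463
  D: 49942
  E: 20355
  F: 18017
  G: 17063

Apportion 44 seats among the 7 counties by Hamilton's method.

A: 6, B: 14, C: 4, D: 10, E: 4, F: 3, G: 3

Total 230976; standard divisor 230976/44 ≈ 5249.455.
Standard quotas: A 5.6789, B 14.1586, C 4.0886, D 9.5138, E 3.8775, F 3.4322, G 3.2504.
Lower quotas: A 5, B 14, C 4, D 9, E 3, F 3, G 3 (sum 41, leaving 3 seats).
Remainders in descending order: E 0.8775, A 0.6789, D 0.5138, F 0.4322, G 0.2504, B 0.1586, C 0.0886.
The surplus seats go to E, A, D.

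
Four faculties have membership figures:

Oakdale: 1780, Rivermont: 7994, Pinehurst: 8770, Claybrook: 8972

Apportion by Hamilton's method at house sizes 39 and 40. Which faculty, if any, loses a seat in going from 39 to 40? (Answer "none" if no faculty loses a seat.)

Oakdale

At 39 seats: Oakdale 3, Rivermont 11, Pinehurst 12, Claybrook 13.
At 40 seats: Oakdale 2, Rivermont 12, Pinehurst 13, Claybrook 13.
Oakdale drops from 3 to 2.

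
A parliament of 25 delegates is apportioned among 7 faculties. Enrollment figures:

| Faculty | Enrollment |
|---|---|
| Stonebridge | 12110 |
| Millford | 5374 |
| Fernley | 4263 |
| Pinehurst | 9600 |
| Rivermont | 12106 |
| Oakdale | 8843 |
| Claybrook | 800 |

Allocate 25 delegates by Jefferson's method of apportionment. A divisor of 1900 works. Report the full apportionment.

With modified divisor 1900: modified quotas Stonebridge 6.374, Millford 2.828, Fernley 2.244, Pinehurst 5.053, Rivermont 6.372, Oakdale 4.654, Claybrook 0.421.
Rounding down: Stonebridge 6, Millford 2, Fernley 2, Pinehurst 5, Rivermont 6, Oakdale 4, Claybrook 0 (total 25).

Stonebridge 6; Millford 2; Fernley 2; Pinehurst 5; Rivermont 6; Oakdale 4; Claybrook 0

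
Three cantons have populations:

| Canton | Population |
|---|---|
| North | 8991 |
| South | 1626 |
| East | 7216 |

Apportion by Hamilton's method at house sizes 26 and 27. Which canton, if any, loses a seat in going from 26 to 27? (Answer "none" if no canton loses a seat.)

none

At 26 seats: North 13, South 2, East 11.
At 27 seats: North 14, South 2, East 11.
No canton's allocation decreased.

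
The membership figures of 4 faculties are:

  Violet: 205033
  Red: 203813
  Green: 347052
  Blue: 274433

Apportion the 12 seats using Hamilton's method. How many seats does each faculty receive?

Violet: 3, Red: 2, Green: 4, Blue: 3

The standard divisor is 1030331/12 ≈ 85860.917.
Standard quotas: Violet 2.3880, Red 2.3738, Green 4.0420, Blue 3.1963.
Lower quotas: Violet 2, Red 2, Green 4, Blue 3 (sum 11, leaving 1 seat).
Remainders in descending order: Violet 0.3880, Red 0.3738, Blue 0.1963, Green 0.0420.
The surplus seat goes to Violet.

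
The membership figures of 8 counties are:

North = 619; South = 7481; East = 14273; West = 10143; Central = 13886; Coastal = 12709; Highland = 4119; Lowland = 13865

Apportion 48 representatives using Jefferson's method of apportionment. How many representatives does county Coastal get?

8

Standard divisor 77095/48 ≈ 1606.146; standard quotas: North 0.385, South 4.658, East 8.886, West 6.315, Central 8.646, Coastal 7.913, Highland 2.565, Lowland 8.632.
Rounding down gives 0, 4, 8, 6, 8, 7, 2, 8 = 43 seats, so the divisor must be adjusted.
With modified divisor 1470: modified quotas North 0.421, South 5.089, East 9.710, West 6.900, Central 9.446, Coastal 8.646, Highland 2.802, Lowland 9.432.
Rounding down: North 0, South 5, East 9, West 6, Central 9, Coastal 8, Highland 2, Lowland 9 (total 48).
Coastal receives 8.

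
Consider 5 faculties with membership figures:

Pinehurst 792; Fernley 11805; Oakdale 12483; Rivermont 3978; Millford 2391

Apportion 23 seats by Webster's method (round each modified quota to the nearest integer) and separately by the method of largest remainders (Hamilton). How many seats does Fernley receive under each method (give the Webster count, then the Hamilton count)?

8 and 9

Webster: Pinehurst 1, Fernley 8, Oakdale 9, Rivermont 3, Millford 2.
Hamilton: Pinehurst 0, Fernley 9, Oakdale 9, Rivermont 3, Millford 2.
Fernley gets 8 under Webster and 9 under Hamilton.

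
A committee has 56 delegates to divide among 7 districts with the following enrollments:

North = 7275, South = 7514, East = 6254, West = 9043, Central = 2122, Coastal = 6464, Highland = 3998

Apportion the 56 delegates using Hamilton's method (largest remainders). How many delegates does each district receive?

North 10; South 10; East 8; West 12; Central 3; Coastal 8; Highland 5

The standard divisor is 42670/56 ≈ 761.964.
Standard quotas: North 9.5477, South 9.8614, East 8.2077, West 11.8680, Central 2.7849, Coastal 8.4833, Highland 5.2470.
Lower quotas: North 9, South 9, East 8, West 11, Central 2, Coastal 8, Highland 5 (sum 52, leaving 4 seats).
Remainders in descending order: West 0.8680, South 0.8614, Central 0.7849, North 0.5477, Coastal 0.4833, Highland 0.2470, East 0.2077.
Largest remainders: West, South, Central, North receive the extra seats.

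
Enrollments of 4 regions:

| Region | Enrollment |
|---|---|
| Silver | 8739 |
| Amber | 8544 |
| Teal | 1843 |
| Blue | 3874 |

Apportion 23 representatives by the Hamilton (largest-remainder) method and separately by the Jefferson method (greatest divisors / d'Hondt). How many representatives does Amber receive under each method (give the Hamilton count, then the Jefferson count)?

Hamilton: Silver 9, Amber 8, Teal 2, Blue 4.
Jefferson: Silver 9, Amber 9, Teal 1, Blue 4.
Amber gets 8 under Hamilton and 9 under Jefferson.

8 and 9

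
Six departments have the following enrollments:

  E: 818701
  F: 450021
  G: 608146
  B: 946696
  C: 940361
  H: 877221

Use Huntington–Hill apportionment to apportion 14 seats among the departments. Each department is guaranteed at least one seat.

With divisor 346179: modified quotas E 2.365, F 1.300, G 1.757, B 2.735, C 2.716, H 2.534.
Geometric-mean thresholds: E √(2·3)=2.449, F √(1·2)=1.414, G √(1·2)=1.414, B √(2·3)=2.449, C √(2·3)=2.449, H √(2·3)=2.449.
Each quota rounded against its threshold gives E 2, F 1, G 2, B 3, C 3, H 3 (total 14).

E: 2; F: 1; G: 2; B: 3; C: 3; H: 3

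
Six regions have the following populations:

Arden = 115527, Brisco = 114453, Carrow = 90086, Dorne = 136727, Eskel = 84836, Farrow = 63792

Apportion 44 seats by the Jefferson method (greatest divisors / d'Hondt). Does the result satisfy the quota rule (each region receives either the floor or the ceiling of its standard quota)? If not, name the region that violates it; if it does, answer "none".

Standard quotas: Arden 8.396, Brisco 8.318, Carrow 6.547, Dorne 9.937, Eskel 6.166, Farrow 4.636.
Jefferson allocation: Arden 9, Brisco 8, Carrow 7, Dorne 10, Eskel 6, Farrow 4.
Every allocation lies between the lower and upper quota.

none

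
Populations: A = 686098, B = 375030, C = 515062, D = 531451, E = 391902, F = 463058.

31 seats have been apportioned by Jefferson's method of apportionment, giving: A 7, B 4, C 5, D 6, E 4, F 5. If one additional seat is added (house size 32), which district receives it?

C

Priority for the next seat is population ÷ (current seats + 1).
Priorities: A 85762.250, B 75006.000, C 85843.667, D 75921.571, E 78380.400, F 77176.333.
Highest priority: C.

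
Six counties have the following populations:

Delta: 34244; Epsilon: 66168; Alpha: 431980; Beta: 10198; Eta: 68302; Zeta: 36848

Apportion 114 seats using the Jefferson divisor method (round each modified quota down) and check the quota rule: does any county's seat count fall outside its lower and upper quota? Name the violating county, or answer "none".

Standard quotas: Delta 6.027, Epsilon 11.645, Alpha 76.027, Beta 1.795, Eta 12.021, Zeta 6.485.
Jefferson allocation: Delta 6, Epsilon 11, Alpha 78, Beta 1, Eta 12, Zeta 6.
Alpha has quota 76.027 (lower 76, upper 77) but receives 78 — outside the quota interval.

Alpha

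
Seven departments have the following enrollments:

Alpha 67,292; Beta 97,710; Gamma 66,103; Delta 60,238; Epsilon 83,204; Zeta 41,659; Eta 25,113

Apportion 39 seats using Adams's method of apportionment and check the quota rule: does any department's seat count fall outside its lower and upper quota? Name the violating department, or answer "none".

Standard quotas: Alpha 5.947, Beta 8.635, Gamma 5.842, Delta 5.323, Epsilon 7.353, Zeta 3.681, Eta 2.219.
Adams allocation: Alpha 6, Beta 8, Gamma 6, Delta 5, Epsilon 7, Zeta 4, Eta 3.
Every allocation lies between the lower and upper quota.

none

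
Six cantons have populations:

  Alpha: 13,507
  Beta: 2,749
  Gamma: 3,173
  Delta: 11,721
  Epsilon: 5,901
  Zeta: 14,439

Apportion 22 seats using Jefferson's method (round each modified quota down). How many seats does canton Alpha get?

Standard divisor 51490/22 ≈ 2340.455; standard quotas: Alpha 5.771, Beta 1.175, Gamma 1.356, Delta 5.008, Epsilon 2.521, Zeta 6.169.
Rounding down gives 5, 1, 1, 5, 2, 6 = 20 seats, so the divisor must be adjusted.
With modified divisor 2000: modified quotas Alpha 6.753, Beta 1.375, Gamma 1.587, Delta 5.861, Epsilon 2.950, Zeta 7.220.
Rounding down: Alpha 6, Beta 1, Gamma 1, Delta 5, Epsilon 2, Zeta 7 (total 22).
Alpha receives 6.

6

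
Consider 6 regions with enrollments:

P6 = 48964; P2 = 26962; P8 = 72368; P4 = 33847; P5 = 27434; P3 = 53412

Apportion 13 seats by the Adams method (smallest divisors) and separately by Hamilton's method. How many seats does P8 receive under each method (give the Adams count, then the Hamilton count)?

Adams: P6 2, P2 2, P8 3, P4 2, P5 2, P3 2.
Hamilton: P6 2, P2 1, P8 4, P4 2, P5 1, P3 3.
P8 gets 3 under Adams and 4 under Hamilton.

3 and 4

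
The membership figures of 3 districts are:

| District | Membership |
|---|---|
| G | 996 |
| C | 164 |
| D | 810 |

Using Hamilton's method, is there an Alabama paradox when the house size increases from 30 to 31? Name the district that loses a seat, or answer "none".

At 30 seats: G 15, C 3, D 12.
At 31 seats: G 16, C 2, D 13.
C drops from 3 to 2.

C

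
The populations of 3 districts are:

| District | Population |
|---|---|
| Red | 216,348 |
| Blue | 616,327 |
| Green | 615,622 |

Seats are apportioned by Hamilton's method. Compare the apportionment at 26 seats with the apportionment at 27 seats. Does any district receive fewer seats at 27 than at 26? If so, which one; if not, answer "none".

none

At 26 seats: Red 4, Blue 11, Green 11.
At 27 seats: Red 4, Blue 12, Green 11.
No district's allocation decreased.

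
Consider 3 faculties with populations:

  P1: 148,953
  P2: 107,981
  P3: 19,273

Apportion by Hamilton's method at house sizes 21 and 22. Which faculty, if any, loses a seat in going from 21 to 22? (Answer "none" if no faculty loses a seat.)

P3

At 21 seats: P1 11, P2 8, P3 2.
At 22 seats: P1 12, P2 9, P3 1.
P3 drops from 2 to 1.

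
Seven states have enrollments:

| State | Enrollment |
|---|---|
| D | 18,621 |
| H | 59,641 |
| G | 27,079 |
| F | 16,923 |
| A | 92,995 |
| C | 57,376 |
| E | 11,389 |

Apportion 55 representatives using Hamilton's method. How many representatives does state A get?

18

Total 284024; standard divisor 284024/55 ≈ 5164.073.
Standard quotas: D 3.6059, H 11.5492, G 5.2437, F 3.2771, A 18.0081, C 11.1106, E 2.2054.
Lower quotas: D 3, H 11, G 5, F 3, A 18, C 11, E 2 (sum 53, leaving 2 seats).
Remainders in descending order: D 0.6059, H 0.5492, F 0.2771, G 0.2437, E 0.2054, C 0.1106, A 0.0081.
Largest remainders: D, H receive the extra seats.
A receives 18.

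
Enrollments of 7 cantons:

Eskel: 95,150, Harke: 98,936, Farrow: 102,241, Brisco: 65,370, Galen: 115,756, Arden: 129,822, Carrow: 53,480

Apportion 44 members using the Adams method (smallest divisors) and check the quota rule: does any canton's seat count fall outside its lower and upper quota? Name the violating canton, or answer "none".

Standard quotas: Eskel 6.336, Harke 6.588, Farrow 6.808, Brisco 4.353, Galen 7.708, Arden 8.645, Carrow 3.561.
Adams allocation: Eskel 6, Harke 7, Farrow 7, Brisco 4, Galen 8, Arden 8, Carrow 4.
Every allocation lies between the lower and upper quota.

none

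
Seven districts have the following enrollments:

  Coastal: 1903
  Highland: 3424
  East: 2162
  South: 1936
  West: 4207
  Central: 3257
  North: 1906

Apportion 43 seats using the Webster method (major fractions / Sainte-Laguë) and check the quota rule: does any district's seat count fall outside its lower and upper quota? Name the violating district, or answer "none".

none

Standard quotas: Coastal 4.354, Highland 7.834, East 4.946, South 4.429, West 9.625, Central 7.452, North 4.361.
Webster allocation: Coastal 4, Highland 8, East 5, South 4, West 10, Central 8, North 4.
Every allocation lies between the lower and upper quota.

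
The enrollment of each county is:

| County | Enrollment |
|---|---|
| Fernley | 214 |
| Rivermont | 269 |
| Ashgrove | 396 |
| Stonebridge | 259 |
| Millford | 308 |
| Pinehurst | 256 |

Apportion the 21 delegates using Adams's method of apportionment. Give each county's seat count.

Fernley 3, Rivermont 3, Ashgrove 5, Stonebridge 3, Millford 4, Pinehurst 3

Standard divisor 1702/21 ≈ 81.048; standard quotas: Fernley 2.640, Rivermont 3.319, Ashgrove 4.886, Stonebridge 3.196, Millford 3.800, Pinehurst 3.159.
Rounding up gives 3, 4, 5, 4, 4, 4 = 24 seats, so the divisor must be adjusted.
With modified divisor 94: modified quotas Fernley 2.277, Rivermont 2.862, Ashgrove 4.213, Stonebridge 2.755, Millford 3.277, Pinehurst 2.723.
Rounding up: Fernley 3, Rivermont 3, Ashgrove 5, Stonebridge 3, Millford 4, Pinehurst 3 (total 21).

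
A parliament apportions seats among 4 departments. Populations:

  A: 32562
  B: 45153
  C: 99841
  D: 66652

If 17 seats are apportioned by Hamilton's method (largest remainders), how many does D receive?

Standard divisor: 244208 ÷ 17 ≈ 14365.176.
Standard quotas: A 2.2667, B 3.1432, C 6.9502, D 4.6398.
Lower quotas: A 2, B 3, C 6, D 4 (sum 15, leaving 2 seats).
Remainders in descending order: C 0.9502, D 0.6398, A 0.2667, B 0.1432.
The surplus seats go to C, D.
D receives 5.

5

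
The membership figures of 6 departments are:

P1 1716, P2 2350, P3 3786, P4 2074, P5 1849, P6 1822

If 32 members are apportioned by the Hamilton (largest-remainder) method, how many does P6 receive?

Standard divisor: 13597 ÷ 32 ≈ 424.906.
Standard quotas: P1 4.039, P2 5.531, P3 8.910, P4 4.881, P5 4.352, P6 4.288.
Lower quotas: P1 4, P2 5, P3 8, P4 4, P5 4, P6 4 (sum 29, leaving 3 seats).
Remainders in descending order: P3 0.910, P4 0.881, P2 0.531, P5 0.352, P6 0.288, P1 0.039.
Largest remainders: P3, P4, P2 receive the extra seats.
P6 receives 4.

4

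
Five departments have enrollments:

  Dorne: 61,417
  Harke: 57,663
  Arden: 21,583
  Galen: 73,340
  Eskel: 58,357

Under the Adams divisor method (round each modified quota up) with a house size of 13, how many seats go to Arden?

Standard divisor 272360/13 ≈ 20950.769; standard quotas: Dorne 2.931, Harke 2.752, Arden 1.030, Galen 3.501, Eskel 2.785.
Rounding up gives 3, 3, 2, 4, 3 = 15 seats, so the divisor must be adjusted.
With modified divisor 26600: modified quotas Dorne 2.309, Harke 2.168, Arden 0.811, Galen 2.757, Eskel 2.194.
Rounding up: Dorne 3, Harke 3, Arden 1, Galen 3, Eskel 3 (total 13).
Arden receives 1.

1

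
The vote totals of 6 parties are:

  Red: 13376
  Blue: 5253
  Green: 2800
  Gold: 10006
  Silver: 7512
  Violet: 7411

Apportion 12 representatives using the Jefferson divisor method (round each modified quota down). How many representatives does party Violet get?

Standard divisor 46358/12 ≈ 3863.167; standard quotas: Red 3.462, Blue 1.360, Green 0.725, Gold 2.590, Silver 1.945, Violet 1.918.
Rounding down gives 3, 1, 0, 2, 1, 1 = 8 seats, so the divisor must be adjusted.
With modified divisor 3100: modified quotas Red 4.315, Blue 1.695, Green 0.903, Gold 3.228, Silver 2.423, Violet 2.391.
Rounding down: Red 4, Blue 1, Green 0, Gold 3, Silver 2, Violet 2 (total 12).
Violet receives 2.

2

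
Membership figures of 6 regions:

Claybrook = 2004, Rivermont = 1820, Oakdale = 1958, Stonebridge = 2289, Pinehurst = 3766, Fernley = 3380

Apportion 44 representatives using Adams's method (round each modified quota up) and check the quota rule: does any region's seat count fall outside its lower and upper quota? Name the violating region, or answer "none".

Standard quotas: Claybrook 5.795, Rivermont 5.263, Oakdale 5.662, Stonebridge 6.619, Pinehurst 10.889, Fernley 9.773.
Adams allocation: Claybrook 6, Rivermont 5, Oakdale 6, Stonebridge 7, Pinehurst 11, Fernley 9.
Every allocation lies between the lower and upper quota.

none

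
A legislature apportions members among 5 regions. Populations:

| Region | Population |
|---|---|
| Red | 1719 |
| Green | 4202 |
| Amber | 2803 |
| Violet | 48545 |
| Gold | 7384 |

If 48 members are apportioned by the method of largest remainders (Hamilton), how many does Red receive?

The standard divisor is 64653/48 ≈ 1346.938.
Standard quotas: Red 1.2762, Green 3.1197, Amber 2.0810, Violet 36.0410, Gold 5.4821.
Lower quotas: Red 1, Green 3, Amber 2, Violet 36, Gold 5 (sum 47, leaving 1 seat).
Remainders in descending order: Gold 0.4821, Red 0.2762, Green 0.1197, Amber 0.0810, Violet 0.0410.
The surplus seat goes to Gold.
Red receives 1.

1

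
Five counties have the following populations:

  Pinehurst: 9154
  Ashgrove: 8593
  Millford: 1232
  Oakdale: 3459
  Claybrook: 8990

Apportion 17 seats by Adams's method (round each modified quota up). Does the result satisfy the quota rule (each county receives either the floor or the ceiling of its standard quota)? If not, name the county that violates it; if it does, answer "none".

none

Standard quotas: Pinehurst 4.952, Ashgrove 4.648, Millford 0.666, Oakdale 1.871, Claybrook 4.863.
Adams allocation: Pinehurst 5, Ashgrove 4, Millford 1, Oakdale 2, Claybrook 5.
Every allocation lies between the lower and upper quota.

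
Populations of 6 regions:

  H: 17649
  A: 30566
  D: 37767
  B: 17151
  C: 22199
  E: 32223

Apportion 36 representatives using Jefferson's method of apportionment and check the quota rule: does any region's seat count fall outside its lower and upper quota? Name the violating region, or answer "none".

Standard quotas: H 4.033, A 6.984, D 8.629, B 3.919, C 5.072, E 7.363.
Jefferson allocation: H 4, A 7, D 9, B 4, C 5, E 7.
Every allocation lies between the lower and upper quota.

none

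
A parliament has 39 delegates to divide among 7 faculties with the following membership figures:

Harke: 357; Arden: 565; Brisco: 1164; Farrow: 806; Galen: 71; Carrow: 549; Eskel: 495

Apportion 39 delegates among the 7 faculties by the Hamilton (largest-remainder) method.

Harke: 3; Arden: 6; Brisco: 11; Farrow: 8; Galen: 1; Carrow: 5; Eskel: 5

Standard divisor: 4007 ÷ 39 ≈ 102.744.
Standard quotas: Harke 3.475, Arden 5.499, Brisco 11.329, Farrow 7.845, Galen 0.691, Carrow 5.343, Eskel 4.818.
Lower quotas: Harke 3, Arden 5, Brisco 11, Farrow 7, Galen 0, Carrow 5, Eskel 4 (sum 35, leaving 4 seats).
Remainders in descending order: Farrow 0.845, Eskel 0.818, Galen 0.691, Arden 0.499, Harke 0.475, Carrow 0.343, Brisco 0.329.
Largest remainders: Farrow, Eskel, Galen, Arden receive the extra seats.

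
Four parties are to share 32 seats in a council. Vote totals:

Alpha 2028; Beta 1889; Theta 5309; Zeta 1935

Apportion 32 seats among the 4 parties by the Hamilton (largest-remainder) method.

Alpha 6; Beta 5; Theta 15; Zeta 6

Total 11161; standard divisor 11161/32 ≈ 348.781.
Standard quotas: Alpha 5.8145, Beta 5.4160, Theta 15.2216, Zeta 5.5479.
Lower quotas: Alpha 5, Beta 5, Theta 15, Zeta 5 (sum 30, leaving 2 seats).
Remainders in descending order: Alpha 0.8145, Zeta 0.5479, Beta 0.4160, Theta 0.2216.
The surplus seats go to Alpha, Zeta.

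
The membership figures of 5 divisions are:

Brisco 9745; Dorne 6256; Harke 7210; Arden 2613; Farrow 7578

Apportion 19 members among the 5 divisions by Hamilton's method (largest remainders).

Brisco: 6; Dorne: 4; Harke: 4; Arden: 1; Farrow: 4

Standard divisor: 33402 ÷ 19 = 1758.
Standard quotas: Brisco 5.5432, Dorne 3.5586, Harke 4.1013, Arden 1.4863, Farrow 4.3106.
Lower quotas: Brisco 5, Dorne 3, Harke 4, Arden 1, Farrow 4 (sum 17, leaving 2 seats).
Remainders in descending order: Dorne 0.5586, Brisco 0.5432, Arden 0.4863, Farrow 0.3106, Harke 0.1013.
The surplus seats go to Dorne, Brisco.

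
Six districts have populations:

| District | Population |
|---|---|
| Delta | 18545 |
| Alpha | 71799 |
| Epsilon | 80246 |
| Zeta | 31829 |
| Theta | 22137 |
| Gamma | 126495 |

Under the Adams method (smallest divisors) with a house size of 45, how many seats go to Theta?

3

Standard divisor 351051/45 ≈ 7801.133; standard quotas: Delta 2.377, Alpha 9.204, Epsilon 10.286, Zeta 4.080, Theta 2.838, Gamma 16.215.
Rounding up gives 3, 10, 11, 5, 3, 17 = 49 seats, so the divisor must be adjusted.
With modified divisor 8200: modified quotas Delta 2.262, Alpha 8.756, Epsilon 9.786, Zeta 3.882, Theta 2.700, Gamma 15.426.
Rounding up: Delta 3, Alpha 9, Epsilon 10, Zeta 4, Theta 3, Gamma 16 (total 45).
Theta receives 3.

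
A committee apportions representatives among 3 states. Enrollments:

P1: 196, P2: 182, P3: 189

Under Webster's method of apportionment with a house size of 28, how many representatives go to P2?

9

Standard divisor 567/28 ≈ 20.25; standard quotas: P1 9.679, P2 8.988, P3 9.333.
Rounding to the nearest integer gives P1 10, P2 9, P3 9 — total 28, matching the house size, so no adjustment is needed.
P2 receives 9.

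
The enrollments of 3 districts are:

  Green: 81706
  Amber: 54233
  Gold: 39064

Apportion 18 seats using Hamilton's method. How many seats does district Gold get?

4

The standard divisor is 175003/18 ≈ 9722.389.
Standard quotas: Green 8.4039, Amber 5.5782, Gold 4.0179.
Lower quotas: Green 8, Amber 5, Gold 4 (sum 17, leaving 1 seat).
Remainders in descending order: Amber 0.5782, Green 0.4039, Gold 0.0179.
Largest remainder: Amber receives the extra seat.
Gold receives 4.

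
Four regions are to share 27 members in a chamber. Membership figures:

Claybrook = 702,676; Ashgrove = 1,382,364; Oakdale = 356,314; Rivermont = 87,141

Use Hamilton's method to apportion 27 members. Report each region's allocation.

Total 2528495; standard divisor 2528495/27 ≈ 93647.963.
Standard quotas: Claybrook 7.5034, Ashgrove 14.7613, Oakdale 3.8048, Rivermont 0.9305.
Lower quotas: Claybrook 7, Ashgrove 14, Oakdale 3, Rivermont 0 (sum 24, leaving 3 seats).
Remainders in descending order: Rivermont 0.9305, Oakdale 0.8048, Ashgrove 0.7613, Claybrook 0.5034.
The surplus seats go to Rivermont, Oakdale, Ashgrove.

Claybrook 7, Ashgrove 15, Oakdale 4, Rivermont 1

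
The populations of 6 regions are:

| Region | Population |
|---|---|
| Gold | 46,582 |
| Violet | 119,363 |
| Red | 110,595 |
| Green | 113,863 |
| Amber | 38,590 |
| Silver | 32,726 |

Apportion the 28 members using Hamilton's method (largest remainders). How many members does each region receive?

Gold=3, Violet=7, Red=7, Green=7, Amber=2, Silver=2

Standard divisor: 461719 ÷ 28 ≈ 16489.964.
Standard quotas: Gold 2.8249, Violet 7.2385, Red 6.7068, Green 6.9050, Amber 2.3402, Silver 1.9846.
Lower quotas: Gold 2, Violet 7, Red 6, Green 6, Amber 2, Silver 1 (sum 24, leaving 4 seats).
Remainders in descending order: Silver 0.9846, Green 0.9050, Gold 0.8249, Red 0.7068, Amber 0.3402, Violet 0.2385.
The surplus seats go to Silver, Green, Gold, Red.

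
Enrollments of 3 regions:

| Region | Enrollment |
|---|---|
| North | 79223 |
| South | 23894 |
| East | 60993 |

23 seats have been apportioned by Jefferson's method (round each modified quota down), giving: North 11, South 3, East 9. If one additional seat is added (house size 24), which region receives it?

North

Priority for the next seat is population ÷ (current seats + 1).
Priorities: North 6601.917, South 5973.500, East 6099.300.
Highest priority: North.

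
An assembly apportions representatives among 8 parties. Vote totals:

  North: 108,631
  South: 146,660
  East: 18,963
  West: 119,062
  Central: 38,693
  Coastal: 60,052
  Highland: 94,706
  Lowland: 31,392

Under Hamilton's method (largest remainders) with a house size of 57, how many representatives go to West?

Standard divisor: 618159 ÷ 57 ≈ 10844.895.
Standard quotas: North 10.0168, South 13.5234, East 1.7486, West 10.9786, Central 3.5679, Coastal 5.5374, Highland 8.7328, Lowland 2.8946.
Lower quotas: North 10, South 13, East 1, West 10, Central 3, Coastal 5, Highland 8, Lowland 2 (sum 52, leaving 5 seats).
Remainders in descending order: West 0.9786, Lowland 0.8946, East 0.7486, Highland 0.7328, Central 0.5679, Coastal 0.5374, South 0.5234, North 0.0168.
The surplus seats go to West, Lowland, East, Highland, Central.
West receives 11.

11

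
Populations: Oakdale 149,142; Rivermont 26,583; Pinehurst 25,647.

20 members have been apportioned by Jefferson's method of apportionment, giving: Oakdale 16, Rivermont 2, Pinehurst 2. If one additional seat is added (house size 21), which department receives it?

Rivermont

Priority for the next seat is population ÷ (current seats + 1).
Priorities: Oakdale 8773.059, Rivermont 8861.000, Pinehurst 8549.000.
Highest priority: Rivermont.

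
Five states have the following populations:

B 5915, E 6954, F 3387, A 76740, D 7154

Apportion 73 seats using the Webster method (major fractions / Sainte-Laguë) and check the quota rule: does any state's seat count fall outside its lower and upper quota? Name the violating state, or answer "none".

A

Standard quotas: B 4.311, E 5.069, F 2.469, A 55.936, D 5.215.
Webster allocation: B 4, E 5, F 2, A 57, D 5.
A has quota 55.936 (lower 55, upper 56) but receives 57 — outside the quota interval.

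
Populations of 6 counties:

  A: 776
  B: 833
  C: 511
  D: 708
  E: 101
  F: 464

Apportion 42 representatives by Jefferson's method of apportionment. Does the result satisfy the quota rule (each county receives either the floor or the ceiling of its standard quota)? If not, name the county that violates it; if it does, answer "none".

none

Standard quotas: A 9.606, B 10.311, C 6.325, D 8.764, E 1.250, F 5.744.
Jefferson allocation: A 10, B 10, C 6, D 9, E 1, F 6.
Every allocation lies between the lower and upper quota.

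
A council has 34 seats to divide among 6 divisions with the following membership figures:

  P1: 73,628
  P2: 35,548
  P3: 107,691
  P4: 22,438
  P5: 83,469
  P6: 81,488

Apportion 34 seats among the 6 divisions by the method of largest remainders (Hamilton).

The standard divisor is 404262/34 ≈ 11890.059.
Standard quotas: P1 6.1924, P2 2.9897, P3 9.0572, P4 1.8871, P5 7.0201, P6 6.8535.
Lower quotas: P1 6, P2 2, P3 9, P4 1, P5 7, P6 6 (sum 31, leaving 3 seats).
Remainders in descending order: P2 0.9897, P4 0.8871, P6 0.8535, P1 0.1924, P3 0.0572, P5 0.0201.
Largest remainders: P2, P4, P6 receive the extra seats.

P1: 6, P2: 3, P3: 9, P4: 2, P5: 7, P6: 7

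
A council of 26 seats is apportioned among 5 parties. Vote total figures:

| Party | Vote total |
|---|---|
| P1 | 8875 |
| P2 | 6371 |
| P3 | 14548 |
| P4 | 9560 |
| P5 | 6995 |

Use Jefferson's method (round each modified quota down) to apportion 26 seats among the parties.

P1: 5, P2: 3, P3: 9, P4: 5, P5: 4

Standard divisor 46349/26 ≈ 1782.654; standard quotas: P1 4.979, P2 3.574, P3 8.161, P4 5.363, P5 3.924.
Rounding down gives 4, 3, 8, 5, 3 = 23 seats, so the divisor must be adjusted.
With modified divisor 1605: modified quotas P1 5.530, P2 3.969, P3 9.064, P4 5.956, P5 4.358.
Rounding down: P1 5, P2 3, P3 9, P4 5, P5 4 (total 26).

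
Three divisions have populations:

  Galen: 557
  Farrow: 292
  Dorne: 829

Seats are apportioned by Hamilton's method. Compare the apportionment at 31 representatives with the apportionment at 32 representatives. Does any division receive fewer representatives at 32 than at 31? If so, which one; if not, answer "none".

At 31 seats: Galen 10, Farrow 6, Dorne 15.
At 32 seats: Galen 11, Farrow 5, Dorne 16.
Farrow drops from 6 to 5.

Farrow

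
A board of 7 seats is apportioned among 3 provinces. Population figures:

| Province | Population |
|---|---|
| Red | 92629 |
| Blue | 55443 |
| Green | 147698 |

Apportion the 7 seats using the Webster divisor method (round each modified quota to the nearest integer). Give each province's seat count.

Red 2; Blue 1; Green 4

Standard divisor 295770/7 ≈ 42252.857; standard quotas: Red 2.192, Blue 1.312, Green 3.496.
Rounding to the nearest integer gives 2, 1, 3 = 6 seats, so the divisor must be adjusted.
With modified divisor 39600: modified quotas Red 2.339, Blue 1.400, Green 3.730.
Rounding to the nearest integer: Red 2, Blue 1, Green 4 (total 7).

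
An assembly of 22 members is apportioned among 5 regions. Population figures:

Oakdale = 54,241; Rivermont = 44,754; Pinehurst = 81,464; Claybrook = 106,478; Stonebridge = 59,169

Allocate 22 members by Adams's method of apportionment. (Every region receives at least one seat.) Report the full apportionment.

Standard divisor 346106/22 ≈ 15732.091; standard quotas: Oakdale 3.448, Rivermont 2.845, Pinehurst 5.178, Claybrook 6.768, Stonebridge 3.761.
Rounding up gives 4, 3, 6, 7, 4 = 24 seats, so the divisor must be adjusted.
With modified divisor 17900: modified quotas Oakdale 3.030, Rivermont 2.500, Pinehurst 4.551, Claybrook 5.948, Stonebridge 3.306.
Rounding up: Oakdale 4, Rivermont 3, Pinehurst 5, Claybrook 6, Stonebridge 4 (total 22).

Oakdale=4, Rivermont=3, Pinehurst=5, Claybrook=6, Stonebridge=4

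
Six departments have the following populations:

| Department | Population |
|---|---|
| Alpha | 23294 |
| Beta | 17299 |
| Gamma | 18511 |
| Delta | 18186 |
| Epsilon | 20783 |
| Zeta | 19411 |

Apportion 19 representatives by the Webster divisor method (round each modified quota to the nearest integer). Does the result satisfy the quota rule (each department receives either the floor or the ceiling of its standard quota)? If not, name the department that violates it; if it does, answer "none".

none

Standard quotas: Alpha 3.767, Beta 2.798, Gamma 2.994, Delta 2.941, Epsilon 3.361, Zeta 3.139.
Webster allocation: Alpha 4, Beta 3, Gamma 3, Delta 3, Epsilon 3, Zeta 3.
Every allocation lies between the lower and upper quota.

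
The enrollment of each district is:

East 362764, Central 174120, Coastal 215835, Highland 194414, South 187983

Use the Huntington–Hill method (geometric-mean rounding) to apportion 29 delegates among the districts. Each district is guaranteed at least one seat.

With divisor 39170: modified quotas East 9.261, Central 4.445, Coastal 5.510, Highland 4.963, South 4.799.
Geometric-mean thresholds: East √(9·10)=9.487, Central √(4·5)=4.472, Coastal √(5·6)=5.477, Highland √(4·5)=4.472, South √(4·5)=4.472.
Each quota rounded against its threshold gives East 9, Central 4, Coastal 6, Highland 5, South 5 (total 29).

East: 9, Central: 4, Coastal: 6, Highland: 5, South: 5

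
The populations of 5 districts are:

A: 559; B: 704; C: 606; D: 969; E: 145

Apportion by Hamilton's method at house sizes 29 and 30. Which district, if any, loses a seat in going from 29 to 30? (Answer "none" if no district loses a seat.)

none

At 29 seats: A 6, B 7, C 6, D 9, E 1.
At 30 seats: A 6, B 7, C 6, D 10, E 1.
No district's allocation decreased.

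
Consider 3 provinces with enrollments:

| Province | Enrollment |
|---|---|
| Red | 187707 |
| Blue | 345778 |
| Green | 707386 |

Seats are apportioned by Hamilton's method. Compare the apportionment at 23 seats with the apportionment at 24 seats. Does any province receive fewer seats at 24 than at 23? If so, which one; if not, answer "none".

Red

At 23 seats: Red 4, Blue 6, Green 13.
At 24 seats: Red 3, Blue 7, Green 14.
Red drops from 4 to 3.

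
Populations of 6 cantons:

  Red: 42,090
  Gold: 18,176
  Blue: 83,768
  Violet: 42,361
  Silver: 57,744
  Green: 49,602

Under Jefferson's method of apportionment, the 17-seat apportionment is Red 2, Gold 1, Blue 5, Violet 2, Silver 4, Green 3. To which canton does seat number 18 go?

Priority for the next seat is population ÷ (current seats + 1).
Priorities: Red 14030.000, Gold 9088.000, Blue 13961.333, Violet 14120.333, Silver 11548.800, Green 12400.500.
Highest priority: Violet.

Violet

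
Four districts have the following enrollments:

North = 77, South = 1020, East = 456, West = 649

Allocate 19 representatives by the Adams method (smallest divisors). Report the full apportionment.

North=1; South=8; East=4; West=6

Standard divisor 2202/19 ≈ 115.895; standard quotas: North 0.664, South 8.801, East 3.935, West 5.600.
Rounding up gives 1, 9, 4, 6 = 20 seats, so the divisor must be adjusted.
With modified divisor 129: modified quotas North 0.597, South 7.907, East 3.535, West 5.031.
Rounding up: North 1, South 8, East 4, West 6 (total 19).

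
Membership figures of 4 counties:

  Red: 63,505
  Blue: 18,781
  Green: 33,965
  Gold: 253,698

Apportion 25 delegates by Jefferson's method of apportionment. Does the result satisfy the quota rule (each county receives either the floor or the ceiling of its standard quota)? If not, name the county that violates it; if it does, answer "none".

Standard quotas: Red 4.291, Blue 1.269, Green 2.295, Gold 17.144.
Jefferson allocation: Red 4, Blue 1, Green 2, Gold 18.
Every allocation lies between the lower and upper quota.

none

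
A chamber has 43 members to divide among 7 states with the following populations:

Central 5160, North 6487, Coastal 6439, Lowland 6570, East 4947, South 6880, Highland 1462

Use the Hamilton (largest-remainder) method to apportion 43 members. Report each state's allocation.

Central 6, North 7, Coastal 7, Lowland 7, East 6, South 8, Highland 2

The standard divisor is 37945/43 ≈ 882.442.
Standard quotas: Central 5.8474, North 7.3512, Coastal 7.2968, Lowland 7.4452, East 5.6060, South 7.7965, Highland 1.6568.
Lower quotas: Central 5, North 7, Coastal 7, Lowland 7, East 5, South 7, Highland 1 (sum 39, leaving 4 seats).
Remainders in descending order: Central 0.8474, South 0.7965, Highland 0.6568, East 0.6060, Lowland 0.4452, North 0.3512, Coastal 0.2968.
Largest remainders: Central, South, Highland, East receive the extra seats.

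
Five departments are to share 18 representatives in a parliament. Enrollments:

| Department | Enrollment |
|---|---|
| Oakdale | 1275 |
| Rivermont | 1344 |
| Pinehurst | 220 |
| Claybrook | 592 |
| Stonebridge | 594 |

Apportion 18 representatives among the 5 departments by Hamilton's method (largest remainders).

Total 4025; standard divisor 4025/18 ≈ 223.611.
Standard quotas: Oakdale 5.702, Rivermont 6.010, Pinehurst 0.984, Claybrook 2.647, Stonebridge 2.656.
Lower quotas: Oakdale 5, Rivermont 6, Pinehurst 0, Claybrook 2, Stonebridge 2 (sum 15, leaving 3 seats).
Remainders in descending order: Pinehurst 0.984, Oakdale 0.702, Stonebridge 0.656, Claybrook 0.647, Rivermont 0.010.
The surplus seats go to Pinehurst, Oakdale, Stonebridge.

Oakdale 6, Rivermont 6, Pinehurst 1, Claybrook 2, Stonebridge 3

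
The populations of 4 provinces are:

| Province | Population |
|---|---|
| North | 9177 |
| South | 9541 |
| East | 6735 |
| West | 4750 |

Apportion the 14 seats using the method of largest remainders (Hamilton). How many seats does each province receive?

Total 30203; standard divisor 30203/14 ≈ 2157.357.
Standard quotas: North 4.2538, South 4.4225, East 3.1219, West 2.2018.
Lower quotas: North 4, South 4, East 3, West 2 (sum 13, leaving 1 seat).
Remainders in descending order: South 0.4225, North 0.2538, West 0.2018, East 0.1219.
Largest remainder: South receives the extra seat.

North: 4, South: 5, East: 3, West: 2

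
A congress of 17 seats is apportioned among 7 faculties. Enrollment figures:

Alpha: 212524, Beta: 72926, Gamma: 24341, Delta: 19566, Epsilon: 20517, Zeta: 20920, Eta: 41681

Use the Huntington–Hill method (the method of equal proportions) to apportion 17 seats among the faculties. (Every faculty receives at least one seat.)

Alpha 8, Beta 3, Gamma 1, Delta 1, Epsilon 1, Zeta 1, Eta 2

With divisor 26723: modified quotas Alpha 7.953, Beta 2.729, Gamma 0.911, Delta 0.732, Epsilon 0.768, Zeta 0.783, Eta 1.560.
Geometric-mean thresholds: Alpha √(7·8)=7.483, Beta √(2·3)=2.449, Gamma (min 1), Delta (min 1), Epsilon (min 1), Zeta (min 1), Eta √(1·2)=1.414.
Each quota rounded against its threshold gives Alpha 8, Beta 3, Gamma 1, Delta 1, Epsilon 1, Zeta 1, Eta 2 (total 17).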